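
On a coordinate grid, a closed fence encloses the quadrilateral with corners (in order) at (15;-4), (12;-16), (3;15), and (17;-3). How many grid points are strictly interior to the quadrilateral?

123

Using the shoelace formula, 2A = |[15·(-16) − 12·(-4)] + [12·15 − 3·(-16)] + [3·(-3) − 17·15] + [17·(-4) − 15·(-3)]| = 251, so the area is 251/2.
Summing gcd(|Δx|,|Δy|) over the edges gives the boundary count: gcd(3,12) + gcd(9,31) + gcd(14,18) + gcd(2,1) = 3+1+2+1 = 7.
Pick's theorem gives I = A − B/2 + 1 = 251/2 − 7/2 + 1 = 123.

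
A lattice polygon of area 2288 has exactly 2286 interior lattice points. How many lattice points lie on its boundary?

Pick's theorem gives A = I + B/2 − 1, so B = 2(A − I + 1) = 2(2288 − 2286 + 1) = 6.

6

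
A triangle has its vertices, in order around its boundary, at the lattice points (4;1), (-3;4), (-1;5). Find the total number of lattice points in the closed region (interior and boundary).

9

Using the shoelace formula, 2A = |(4·4 − (-3)·1) + ((-3)·5 − (-1)·4) + ((-1)·1 − 4·5)| = 13, so the area is 6.5.
The number of boundary lattice points is Σ gcd(|Δx|,|Δy|) = gcd(7,3) + gcd(2,1) + gcd(5,4) = 1+1+1 = 3.
Pick's theorem gives I = A − B/2 + 1 = 6.5 − 3/2 + 1 = 6, so the closed region contains I + B = 6 + 3 = 9 lattice points.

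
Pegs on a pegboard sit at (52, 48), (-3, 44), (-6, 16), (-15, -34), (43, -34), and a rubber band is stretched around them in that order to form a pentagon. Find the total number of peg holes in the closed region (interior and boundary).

By the shoelace formula, twice the signed area is |(52·44 − (-3)·48) + ((-3)·16 − (-6)·44) + ((-6)·(-34) − (-15)·16) + ((-15)·(-34) − 43·(-34)) + (43·48 − 52·(-34))| = 8896, so the area is 4448.
Summing gcd(|Δx|,|Δy|) over the edges gives the boundary count: gcd(55,4) + gcd(3,28) + gcd(9,50) + gcd(58,0) + gcd(9,82) = 1+1+1+58+1 = 62.
Pick's theorem gives I = A − B/2 + 1 = 4448 − 62/2 + 1 = 4418, so the closed region contains I + B = 4418 + 62 = 4480 lattice points.

4480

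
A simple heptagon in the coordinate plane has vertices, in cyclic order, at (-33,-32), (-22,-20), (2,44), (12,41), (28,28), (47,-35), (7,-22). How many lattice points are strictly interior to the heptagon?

Using the shoelace formula, 2A = |((-33)·(-20) − (-22)·(-32)) + ((-22)·44 − 2·(-20)) + (2·41 − 12·44) + (12·28 − 28·41) + (28·(-35) − 47·28) + (47·(-22) − 7·(-35)) + (7·(-32) − (-33)·(-22))| = 6265, so the area is 3132.5.
Along each edge there are gcd(|Δx|,|Δy|)+1 lattice points, so counting each shared vertex once the boundary has gcd(11,12) + gcd(24,64) + gcd(10,3) + gcd(16,13) + gcd(19,63) + gcd(40,13) + gcd(40,10) = 1+8+1+1+1+1+10 = 23.
By Pick's theorem A = I + B/2 − 1, so I = 3132.5 − 23/2 + 1 = 3122.

3122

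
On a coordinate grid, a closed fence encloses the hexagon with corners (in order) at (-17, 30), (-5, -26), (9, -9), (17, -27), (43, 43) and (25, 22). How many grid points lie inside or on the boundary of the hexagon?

By the shoelace formula, twice the signed area is |((-17)·(-26) − (-5)·30) + ((-5)·(-9) − 9·(-26)) + (9·(-27) − 17·(-9)) + (17·43 − 43·(-27)) + (43·22 − 25·43) + (25·30 − (-17)·22)| = 3668, so the area is 1834.
Summing gcd(|Δx|,|Δy|) over the edges gives the boundary count: gcd(12,56) + gcd(14,17) + gcd(8,18) + gcd(26,70) + gcd(18,21) + gcd(42,8) = 4+1+2+2+3+2 = 14.
Pick's theorem gives I = A − B/2 + 1 = 1834 − 14/2 + 1 = 1828, so the closed region contains I + B = 1828 + 14 = 1842 lattice points.

1842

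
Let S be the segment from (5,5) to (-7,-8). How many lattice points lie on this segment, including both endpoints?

The number of lattice points on a segment between lattice points is gcd(|Δx|,|Δy|) + 1 = gcd(12,13) + 1 = 1 + 1 = 2.

2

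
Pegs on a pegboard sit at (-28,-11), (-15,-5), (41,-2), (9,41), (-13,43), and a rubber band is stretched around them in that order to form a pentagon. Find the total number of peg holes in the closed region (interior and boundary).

The shoelace formula gives twice the area as |[(-28)·(-5) − (-15)·(-11)] + [(-15)·(-2) − 41·(-5)] + [41·41 − 9·(-2)] + [9·43 − (-13)·41] + [(-13)·(-11) − (-28)·43]| = 4176, so the area is 2088.
Along each edge there are gcd(|Δx|,|Δy|)+1 lattice points, so counting each shared vertex once the boundary has gcd(13,6) + gcd(56,3) + gcd(32,43) + gcd(22,2) + gcd(15,54) = 1+1+1+2+3 = 8.
Pick's theorem gives I = A − B/2 + 1 = 2088 − 8/2 + 1 = 2085, so the closed region contains I + B = 2085 + 8 = 2093 lattice points.

2093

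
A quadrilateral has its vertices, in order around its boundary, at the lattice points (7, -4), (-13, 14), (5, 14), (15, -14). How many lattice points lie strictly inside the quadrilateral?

Using the shoelace formula, 2A = |(7·14 − (-13)·(-4)) + ((-13)·14 − 5·14) + (5·(-14) − 15·14) + (15·(-4) − 7·(-14))| = 448, so the area is 224.
The number of boundary lattice points is Σ gcd(|Δx|,|Δy|) = gcd(20,18) + gcd(18,0) + gcd(10,28) + gcd(8,10) = 2+18+2+2 = 24.
Pick's theorem gives I = A − B/2 + 1 = 224 − 24/2 + 1 = 213.

213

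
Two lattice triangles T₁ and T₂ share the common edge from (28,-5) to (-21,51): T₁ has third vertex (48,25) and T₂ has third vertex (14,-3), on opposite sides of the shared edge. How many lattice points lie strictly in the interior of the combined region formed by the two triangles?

1632

The union is the simple quadrilateral with vertices (28,-5), (48,25), (-21,51), (14,-3) in order.
By the shoelace formula, twice the signed area is |[28·25 − 48·(-5)] + [48·51 − (-21)·25] + [(-21)·(-3) − 14·51] + [14·(-5) − 28·(-3)]| = 3276, so the area is 1638.
Along each edge there are gcd(|Δx|,|Δy|)+1 lattice points, so counting each shared vertex once the boundary has gcd(20,30) + gcd(69,26) + gcd(35,54) + gcd(14,2) = 10+1+1+2 = 14.
By Pick's theorem I = A − B/2 + 1 = 1638 − 14/2 + 1 = 1632.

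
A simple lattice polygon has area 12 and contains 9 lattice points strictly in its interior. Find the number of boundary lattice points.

8

Pick's theorem gives A = I + B/2 − 1, so B = 2(A − I + 1) = 2(12 − 9 + 1) = 8.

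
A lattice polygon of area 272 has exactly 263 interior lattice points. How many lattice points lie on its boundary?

Pick's theorem gives A = I + B/2 − 1, so B = 2(A − I + 1) = 2(272 − 263 + 1) = 20.

20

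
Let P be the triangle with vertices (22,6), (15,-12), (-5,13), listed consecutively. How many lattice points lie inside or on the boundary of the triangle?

272

By the shoelace formula, twice the signed area is |(22·(-12) − 15·6) + (15·13 − (-5)·(-12)) + ((-5)·6 − 22·13)| = 535, so the area is 267.5.
Summing gcd(|Δx|,|Δy|) over the edges gives the boundary count: gcd(7,18) + gcd(20,25) + gcd(27,7) = 1+5+1 = 7.
Pick's theorem gives I = A − B/2 + 1 = 267.5 − 7/2 + 1 = 265, so the closed region contains I + B = 265 + 7 = 272 lattice points.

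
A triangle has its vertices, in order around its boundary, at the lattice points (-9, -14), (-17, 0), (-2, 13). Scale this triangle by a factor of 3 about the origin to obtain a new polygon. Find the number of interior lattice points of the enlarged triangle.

1408

The shoelace formula gives twice the area as |[(-9)·0 − (-17)·(-14)] + [(-17)·13 − (-2)·0] + [(-2)·(-14) − (-9)·13]| = 314, so the area is 157.
Along each edge there are gcd(|Δx|,|Δy|)+1 lattice points, so counting each shared vertex once the boundary has gcd(8,14) + gcd(15,13) + gcd(7,27) = 2+1+1 = 4.
Scaling by 3 multiplies the area by 3² = 9 (so the new area is 1413) and multiplies the boundary lattice-point count by 3, giving 12.
By Pick's theorem, the interior count of the dilated polygon is 1413 − 12/2 + 1 = 1408.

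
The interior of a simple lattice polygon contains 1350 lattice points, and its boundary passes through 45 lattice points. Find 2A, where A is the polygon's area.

Pick's theorem states A = I + B/2 − 1, so A = 1350 + 45/2 − 1 = 2743/2.
Hence 2A = 2743.

2743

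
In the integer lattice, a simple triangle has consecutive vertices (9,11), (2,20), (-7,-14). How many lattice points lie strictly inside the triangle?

159

The shoelace formula gives twice the area as |(9·20 − 2·11) + (2·(-14) − (-7)·20) + ((-7)·11 − 9·(-14))| = 319, so the area is 319/2.
The number of boundary lattice points is Σ gcd(|Δx|,|Δy|) = gcd(7,9) + gcd(9,34) + gcd(16,25) = 1+1+1 = 3.
By Pick's theorem A = I + B/2 − 1, so I = 319/2 − 3/2 + 1 = 159.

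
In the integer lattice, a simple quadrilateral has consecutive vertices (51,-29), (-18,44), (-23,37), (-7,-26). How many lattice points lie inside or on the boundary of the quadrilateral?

2230

Using the shoelace formula, 2A = |(51·44 − (-18)·(-29)) + ((-18)·37 − (-23)·44) + ((-23)·(-26) − (-7)·37) + ((-7)·(-29) − 51·(-26))| = 4454, so the area is 2227.
The number of boundary lattice points is Σ gcd(|Δx|,|Δy|) = gcd(69,73) + gcd(5,7) + gcd(16,63) + gcd(58,3) = 1+1+1+1 = 4.
Pick's theorem gives I = A − B/2 + 1 = 2227 − 4/2 + 1 = 2226, so the closed region contains I + B = 2226 + 4 = 2230 lattice points.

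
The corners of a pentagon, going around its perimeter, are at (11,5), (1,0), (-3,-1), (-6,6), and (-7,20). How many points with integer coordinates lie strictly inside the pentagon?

177

By the shoelace formula, twice the signed area is |[11·0 − 1·5] + [1·(-1) − (-3)·0] + [(-3)·6 − (-6)·(-1)] + [(-6)·20 − (-7)·6] + [(-7)·5 − 11·20]| = 363, so the area is 181.5.
The number of boundary lattice points is Σ gcd(|Δx|,|Δy|) = gcd(10,5) + gcd(4,1) + gcd(3,7) + gcd(1,14) + gcd(18,15) = 5+1+1+1+3 = 11.
Pick's theorem gives I = A − B/2 + 1 = 181.5 − 11/2 + 1 = 177.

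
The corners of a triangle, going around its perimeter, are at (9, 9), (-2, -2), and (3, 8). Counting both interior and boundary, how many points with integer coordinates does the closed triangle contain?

37

Using the shoelace formula, 2A = |[9·(-2) − (-2)·9] + [(-2)·8 − 3·(-2)] + [3·9 − 9·8]| = 55, so the area is 55/2.
Along each edge there are gcd(|Δx|,|Δy|)+1 lattice points, so counting each shared vertex once the boundary has gcd(11,11) + gcd(5,10) + gcd(6,1) = 11+5+1 = 17.
Pick's theorem gives I = A − B/2 + 1 = 55/2 − 17/2 + 1 = 20, so the closed region contains I + B = 20 + 17 = 37 lattice points.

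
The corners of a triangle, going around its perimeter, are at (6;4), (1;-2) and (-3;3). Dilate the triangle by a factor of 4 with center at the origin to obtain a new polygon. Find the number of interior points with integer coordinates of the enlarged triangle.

387

Using the shoelace formula, 2A = |(6·(-2) − 1·4) + (1·3 − (-3)·(-2)) + ((-3)·4 − 6·3)| = 49, so the area is 49/2.
Along each edge there are gcd(|Δx|,|Δy|)+1 lattice points, so counting each shared vertex once the boundary has gcd(5,6) + gcd(4,5) + gcd(9,1) = 1+1+1 = 3.
Scaling by 4 multiplies the area by 4² = 16 (so the new area is 392) and multiplies the boundary lattice-point count by 4, giving 12.
By Pick's theorem, the interior count of the dilated polygon is 392 − 12/2 + 1 = 387.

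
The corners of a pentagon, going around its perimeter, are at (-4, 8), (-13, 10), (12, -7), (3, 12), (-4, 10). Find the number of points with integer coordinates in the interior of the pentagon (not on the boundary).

The shoelace formula gives twice the area as |[(-4)·10 − (-13)·8] + [(-13)·(-7) − 12·10] + [12·12 − 3·(-7)] + [3·10 − (-4)·12] + [(-4)·8 − (-4)·10]| = 286, so the area is 143.
The number of boundary lattice points is Σ gcd(|Δx|,|Δy|) = gcd(9,2) + gcd(25,17) + gcd(9,19) + gcd(7,2) + gcd(0,2) = 1+1+1+1+2 = 6.
Pick's theorem gives I = A − B/2 + 1 = 143 − 6/2 + 1 = 141.

141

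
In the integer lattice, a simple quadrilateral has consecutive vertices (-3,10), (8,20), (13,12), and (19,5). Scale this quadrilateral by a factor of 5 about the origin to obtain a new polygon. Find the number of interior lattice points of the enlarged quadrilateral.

Using the shoelace formula, 2A = |((-3)·20 − 8·10) + (8·12 − 13·20) + (13·5 − 19·12) + (19·10 − (-3)·5)| = 262, so the area is 131.
Along each edge there are gcd(|Δx|,|Δy|)+1 lattice points, so counting each shared vertex once the boundary has gcd(11,10) + gcd(5,8) + gcd(6,7) + gcd(22,5) = 1+1+1+1 = 4.
Scaling by 5 multiplies the area by 5² = 25 (so the new area is 3275) and multiplies the boundary lattice-point count by 5, giving 20.
By Pick's theorem, the interior count of the dilated polygon is 3275 − 20/2 + 1 = 3266.

3266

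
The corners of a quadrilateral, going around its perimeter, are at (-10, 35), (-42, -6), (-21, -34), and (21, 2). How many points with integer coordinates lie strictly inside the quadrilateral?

2123

The shoelace formula gives twice the area as |[(-10)·(-6) − (-42)·35] + [(-42)·(-34) − (-21)·(-6)] + [(-21)·2 − 21·(-34)] + [21·35 − (-10)·2]| = 4259, so the area is 2129.5.
Summing gcd(|Δx|,|Δy|) over the edges gives the boundary count: gcd(32,41) + gcd(21,28) + gcd(42,36) + gcd(31,33) = 1+7+6+1 = 15.
By Pick's theorem A = I + B/2 − 1, so I = 2129.5 − 15/2 + 1 = 2123.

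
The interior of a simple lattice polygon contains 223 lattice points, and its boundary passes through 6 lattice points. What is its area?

By Pick's theorem, A = I + B/2 − 1 = 223 + 6/2 − 1 = 225.

225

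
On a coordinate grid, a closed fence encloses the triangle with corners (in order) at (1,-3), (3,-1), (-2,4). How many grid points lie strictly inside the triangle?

Using the shoelace formula, 2A = |[1·(-1) − 3·(-3)] + [3·4 − (-2)·(-1)] + [(-2)·(-3) − 1·4]| = 20, so the area is 10.
Summing gcd(|Δx|,|Δy|) over the edges gives the boundary count: gcd(2,2) + gcd(5,5) + gcd(3,7) = 2+5+1 = 8.
Pick's theorem gives I = A − B/2 + 1 = 10 − 8/2 + 1 = 7.

7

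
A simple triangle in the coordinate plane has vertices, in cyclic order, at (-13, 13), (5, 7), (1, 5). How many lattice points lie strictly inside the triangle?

By the shoelace formula, twice the signed area is |((-13)·7 − 5·13) + (5·5 − 1·7) + (1·13 − (-13)·5)| = 60, so the area is 30.
The number of boundary lattice points is Σ gcd(|Δx|,|Δy|) = gcd(18,6) + gcd(4,2) + gcd(14,8) = 6+2+2 = 10.
By Pick's theorem A = I + B/2 − 1, so I = 30 − 10/2 + 1 = 26.

26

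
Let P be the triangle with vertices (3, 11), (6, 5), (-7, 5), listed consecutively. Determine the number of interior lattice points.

The shoelace formula gives twice the area as |[3·5 − 6·11] + [6·5 − (-7)·5] + [(-7)·11 − 3·5]| = 78, so the area is 39.
Along each edge there are gcd(|Δx|,|Δy|)+1 lattice points, so counting each shared vertex once the boundary has gcd(3,6) + gcd(13,0) + gcd(10,6) = 3+13+2 = 18.
Pick's theorem gives I = A − B/2 + 1 = 39 − 18/2 + 1 = 31.

31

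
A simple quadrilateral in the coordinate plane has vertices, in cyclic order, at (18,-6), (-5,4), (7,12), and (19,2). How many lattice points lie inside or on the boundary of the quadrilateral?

The shoelace formula gives twice the area as |[18·4 − (-5)·(-6)] + [(-5)·12 − 7·4] + [7·2 − 19·12] + [19·(-6) − 18·2]| = 410, so the area is 205.
Along each edge there are gcd(|Δx|,|Δy|)+1 lattice points, so counting each shared vertex once the boundary has gcd(23,10) + gcd(12,8) + gcd(12,10) + gcd(1,8) = 1+4+2+1 = 8.
Pick's theorem gives I = A − B/2 + 1 = 205 − 8/2 + 1 = 202, so the closed region contains I + B = 202 + 8 = 210 lattice points.

210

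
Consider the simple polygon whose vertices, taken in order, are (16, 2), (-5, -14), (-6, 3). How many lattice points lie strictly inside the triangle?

186

Using the shoelace formula, 2A = |(16·(-14) − (-5)·2) + ((-5)·3 − (-6)·(-14)) + ((-6)·2 − 16·3)| = 373, so the area is 186.5.
Along each edge there are gcd(|Δx|,|Δy|)+1 lattice points, so counting each shared vertex once the boundary has gcd(21,16) + gcd(1,17) + gcd(22,1) = 1+1+1 = 3.
Pick's theorem gives I = A − B/2 + 1 = 186.5 − 3/2 + 1 = 186.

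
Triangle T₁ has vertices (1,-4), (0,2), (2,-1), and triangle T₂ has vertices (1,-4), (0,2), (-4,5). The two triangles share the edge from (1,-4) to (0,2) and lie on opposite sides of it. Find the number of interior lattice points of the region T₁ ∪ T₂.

The union is the simple quadrilateral with vertices (1,-4), (2,-1), (0,2), (-4,5) in order.
Using the shoelace formula, 2A = |(1·(-1) − 2·(-4)) + (2·2 − 0·(-1)) + (0·5 − (-4)·2) + ((-4)·(-4) − 1·5)| = 30, so the area is 15.
Summing gcd(|Δx|,|Δy|) over the edges gives the boundary count: gcd(1,3) + gcd(2,3) + gcd(4,3) + gcd(5,9) = 1+1+1+1 = 4.
By Pick's theorem I = A − B/2 + 1 = 15 − 4/2 + 1 = 14.

14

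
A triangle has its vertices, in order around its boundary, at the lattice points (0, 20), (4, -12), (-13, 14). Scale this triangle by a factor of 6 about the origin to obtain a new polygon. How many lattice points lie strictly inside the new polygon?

7903

The shoelace formula gives twice the area as |(0·(-12) − 4·20) + (4·14 − (-13)·(-12)) + ((-13)·20 − 0·14)| = 440, so the area is 220.
Along each edge there are gcd(|Δx|,|Δy|)+1 lattice points, so counting each shared vertex once the boundary has gcd(4,32) + gcd(17,26) + gcd(13,6) = 4+1+1 = 6.
Scaling by 6 multiplies the area by 6² = 36 (so the new area is 7920) and multiplies the boundary lattice-point count by 6, giving 36.
By Pick's theorem, the interior count of the dilated polygon is 7920 − 36/2 + 1 = 7903.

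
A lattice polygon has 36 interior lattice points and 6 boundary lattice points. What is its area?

38

By Pick's theorem, A = I + B/2 − 1 = 36 + 6/2 − 1 = 38.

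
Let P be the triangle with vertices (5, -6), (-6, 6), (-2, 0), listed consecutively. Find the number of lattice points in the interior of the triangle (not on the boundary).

8

The shoelace formula gives twice the area as |[5·6 − (-6)·(-6)] + [(-6)·0 − (-2)·6] + [(-2)·(-6) − 5·0]| = 18, so the area is 9.
Summing gcd(|Δx|,|Δy|) over the edges gives the boundary count: gcd(11,12) + gcd(4,6) + gcd(7,6) = 1+2+1 = 4.
By Pick's theorem A = I + B/2 − 1, so I = 9 − 4/2 + 1 = 8.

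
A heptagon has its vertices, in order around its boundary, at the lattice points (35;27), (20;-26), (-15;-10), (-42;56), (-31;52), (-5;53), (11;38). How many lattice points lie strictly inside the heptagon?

3465

By the shoelace formula, twice the signed area is |(35·(-26) − 20·27) + (20·(-10) − (-15)·(-26)) + ((-15)·56 − (-42)·(-10)) + ((-42)·52 − (-31)·56) + ((-31)·53 − (-5)·52) + ((-5)·38 − 11·53) + (11·27 − 35·38)| = 6937, so the area is 3468.5.
Summing gcd(|Δx|,|Δy|) over the edges gives the boundary count: gcd(15,53) + gcd(35,16) + gcd(27,66) + gcd(11,4) + gcd(26,1) + gcd(16,15) + gcd(24,11) = 1+1+3+1+1+1+1 = 9.
By Pick's theorem A = I + B/2 − 1, so I = 3468.5 − 9/2 + 1 = 3465.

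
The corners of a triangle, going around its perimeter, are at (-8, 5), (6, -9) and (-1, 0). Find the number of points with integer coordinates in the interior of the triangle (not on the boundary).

7

By the shoelace formula, twice the signed area is |((-8)·(-9) − 6·5) + (6·0 − (-1)·(-9)) + ((-1)·5 − (-8)·0)| = 28, so the area is 14.
The number of boundary lattice points is Σ gcd(|Δx|,|Δy|) = gcd(14,14) + gcd(7,9) + gcd(7,5) = 14+1+1 = 16.
Pick's theorem gives I = A − B/2 + 1 = 14 − 16/2 + 1 = 7.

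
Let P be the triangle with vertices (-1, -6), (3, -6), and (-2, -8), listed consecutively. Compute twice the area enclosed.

8

By the shoelace formula, twice the signed area is |[(-1)·(-6) − 3·(-6)] + [3·(-8) − (-2)·(-6)] + [(-2)·(-6) − (-1)·(-8)]| = 8, so the area is 4.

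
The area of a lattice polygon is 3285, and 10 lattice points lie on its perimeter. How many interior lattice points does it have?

Pick's theorem A = I + B/2 − 1 rearranges to I = A − B/2 + 1 = 3285 − 10/2 + 1 = 3281.

3281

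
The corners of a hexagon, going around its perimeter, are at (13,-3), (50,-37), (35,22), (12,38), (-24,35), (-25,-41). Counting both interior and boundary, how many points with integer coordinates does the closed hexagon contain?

Using the shoelace formula, 2A = |(13·(-37) − 50·(-3)) + (50·22 − 35·(-37)) + (35·38 − 12·22) + (12·35 − (-24)·38) + ((-24)·(-41) − (-25)·35) + ((-25)·(-3) − 13·(-41))| = 6929, so the area is 6929/2.
The number of boundary lattice points is Σ gcd(|Δx|,|Δy|) = gcd(37,34) + gcd(15,59) + gcd(23,16) + gcd(36,3) + gcd(1,76) + gcd(38,38) = 1+1+1+3+1+38 = 45.
Pick's theorem gives I = A − B/2 + 1 = 6929/2 − 45/2 + 1 = 3443, so the closed region contains I + B = 3443 + 45 = 3488 lattice points.

3488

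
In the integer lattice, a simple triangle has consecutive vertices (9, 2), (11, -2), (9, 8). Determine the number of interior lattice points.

The shoelace formula gives twice the area as |[9·(-2) − 11·2] + [11·8 − 9·(-2)] + [9·2 − 9·8]| = 12, so the area is 6.
The number of boundary lattice points is Σ gcd(|Δx|,|Δy|) = gcd(2,4) + gcd(2,10) + gcd(0,6) = 2+2+6 = 10.
Pick's theorem gives I = A − B/2 + 1 = 6 − 10/2 + 1 = 2.

2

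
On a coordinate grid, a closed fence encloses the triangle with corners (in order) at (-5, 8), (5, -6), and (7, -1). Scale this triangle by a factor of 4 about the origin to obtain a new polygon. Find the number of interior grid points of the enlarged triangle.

The shoelace formula gives twice the area as |[(-5)·(-6) − 5·8] + [5·(-1) − 7·(-6)] + [7·8 − (-5)·(-1)]| = 78, so the area is 39.
Along each edge there are gcd(|Δx|,|Δy|)+1 lattice points, so counting each shared vertex once the boundary has gcd(10,14) + gcd(2,5) + gcd(12,9) = 2+1+3 = 6.
Scaling by 4 multiplies the area by 4² = 16 (so the new area is 624) and multiplies the boundary lattice-point count by 4, giving 24.
By Pick's theorem, the interior count of the dilated polygon is 624 − 24/2 + 1 = 613.

613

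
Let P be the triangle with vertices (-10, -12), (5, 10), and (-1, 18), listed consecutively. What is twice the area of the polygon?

252

Using the shoelace formula, 2A = |[(-10)·10 − 5·(-12)] + [5·18 − (-1)·10] + [(-1)·(-12) − (-10)·18]| = 252, so the area is 126.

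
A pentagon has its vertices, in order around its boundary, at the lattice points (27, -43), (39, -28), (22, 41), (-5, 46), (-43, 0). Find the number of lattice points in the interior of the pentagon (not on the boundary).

4087

By the shoelace formula, twice the signed area is |[27·(-28) − 39·(-43)] + [39·41 − 22·(-28)] + [22·46 − (-5)·41] + [(-5)·0 − (-43)·46] + [(-43)·(-43) − 27·0]| = 8180, so the area is 4090.
Along each edge there are gcd(|Δx|,|Δy|)+1 lattice points, so counting each shared vertex once the boundary has gcd(12,15) + gcd(17,69) + gcd(27,5) + gcd(38,46) + gcd(70,43) = 3+1+1+2+1 = 8.
Pick's theorem gives I = A − B/2 + 1 = 4090 − 8/2 + 1 = 4087.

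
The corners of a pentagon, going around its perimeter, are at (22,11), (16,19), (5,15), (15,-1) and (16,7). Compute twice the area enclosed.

By the shoelace formula, twice the signed area is |[22·19 − 16·11] + [16·15 − 5·19] + [5·(-1) − 15·15] + [15·7 − 16·(-1)] + [16·11 − 22·7]| = 300, so the area is 150.

300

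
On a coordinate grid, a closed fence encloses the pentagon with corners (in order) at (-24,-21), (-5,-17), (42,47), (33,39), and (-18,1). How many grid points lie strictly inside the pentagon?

The shoelace formula gives twice the area as |[(-24)·(-17) − (-5)·(-21)] + [(-5)·47 − 42·(-17)] + [42·39 − 33·47] + [33·1 − (-18)·39] + [(-18)·(-21) − (-24)·1]| = 2006, so the area is 1003.
The number of boundary lattice points is Σ gcd(|Δx|,|Δy|) = gcd(19,4) + gcd(47,64) + gcd(9,8) + gcd(51,38) + gcd(6,22) = 1+1+1+1+2 = 6.
Pick's theorem gives I = A − B/2 + 1 = 1003 − 6/2 + 1 = 1001.

1001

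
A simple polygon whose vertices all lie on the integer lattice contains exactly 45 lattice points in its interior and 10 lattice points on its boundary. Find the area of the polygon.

49

Pick's theorem states A = I + B/2 − 1, so A = 45 + 10/2 − 1 = 49.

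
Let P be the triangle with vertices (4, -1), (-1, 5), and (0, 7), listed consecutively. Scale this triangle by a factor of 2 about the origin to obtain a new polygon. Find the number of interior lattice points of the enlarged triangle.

By the shoelace formula, twice the signed area is |[4·5 − (-1)·(-1)] + [(-1)·7 − 0·5] + [0·(-1) − 4·7]| = 16, so the area is 8.
Along each edge there are gcd(|Δx|,|Δy|)+1 lattice points, so counting each shared vertex once the boundary has gcd(5,6) + gcd(1,2) + gcd(4,8) = 1+1+4 = 6.
Scaling by 2 multiplies the area by 2² = 4 (so the new area is 32) and multiplies the boundary lattice-point count by 2, giving 12.
By Pick's theorem, the interior count of the dilated polygon is 32 − 12/2 + 1 = 27.

27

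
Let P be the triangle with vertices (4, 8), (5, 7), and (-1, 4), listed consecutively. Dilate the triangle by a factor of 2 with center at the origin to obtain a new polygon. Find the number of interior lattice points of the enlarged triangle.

14

Using the shoelace formula, 2A = |(4·7 − 5·8) + (5·4 − (-1)·7) + ((-1)·8 − 4·4)| = 9, so the area is 4.5.
Along each edge there are gcd(|Δx|,|Δy|)+1 lattice points, so counting each shared vertex once the boundary has gcd(1,1) + gcd(6,3) + gcd(5,4) = 1+3+1 = 5.
Scaling by 2 multiplies the area by 2² = 4 (so the new area is 18) and multiplies the boundary lattice-point count by 2, giving 10.
By Pick's theorem, the interior count of the dilated polygon is 18 − 10/2 + 1 = 14.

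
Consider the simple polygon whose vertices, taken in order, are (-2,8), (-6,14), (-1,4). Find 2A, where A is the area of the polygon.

The shoelace formula gives twice the area as |[(-2)·14 − (-6)·8] + [(-6)·4 − (-1)·14] + [(-1)·8 − (-2)·4]| = 10, so the area is 5.

10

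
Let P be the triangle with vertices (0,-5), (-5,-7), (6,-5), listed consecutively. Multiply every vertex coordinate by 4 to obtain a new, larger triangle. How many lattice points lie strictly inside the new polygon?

81

Using the shoelace formula, 2A = |(0·(-7) − (-5)·(-5)) + ((-5)·(-5) − 6·(-7)) + (6·(-5) − 0·(-5))| = 12, so the area is 6.
Along each edge there are gcd(|Δx|,|Δy|)+1 lattice points, so counting each shared vertex once the boundary has gcd(5,2) + gcd(11,2) + gcd(6,0) = 1+1+6 = 8.
Scaling by 4 multiplies the area by 4² = 16 (so the new area is 96) and multiplies the boundary lattice-point count by 4, giving 32.
By Pick's theorem, the interior count of the dilated polygon is 96 − 32/2 + 1 = 81.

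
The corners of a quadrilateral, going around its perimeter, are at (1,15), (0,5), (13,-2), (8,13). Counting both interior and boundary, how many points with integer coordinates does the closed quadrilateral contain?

Using the shoelace formula, 2A = |(1·5 − 0·15) + (0·(-2) − 13·5) + (13·13 − 8·(-2)) + (8·15 − 1·13)| = 232, so the area is 116.
The number of boundary lattice points is Σ gcd(|Δx|,|Δy|) = gcd(1,10) + gcd(13,7) + gcd(5,15) + gcd(7,2) = 1+1+5+1 = 8.
Pick's theorem gives I = A − B/2 + 1 = 116 − 8/2 + 1 = 113, so the closed region contains I + B = 113 + 8 = 121 lattice points.

121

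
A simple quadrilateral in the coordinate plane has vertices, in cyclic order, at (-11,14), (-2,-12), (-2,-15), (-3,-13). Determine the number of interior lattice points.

17

Using the shoelace formula, 2A = |((-11)·(-12) − (-2)·14) + ((-2)·(-15) − (-2)·(-12)) + ((-2)·(-13) − (-3)·(-15)) + ((-3)·14 − (-11)·(-13))| = 38, so the area is 19.
Summing gcd(|Δx|,|Δy|) over the edges gives the boundary count: gcd(9,26) + gcd(0,3) + gcd(1,2) + gcd(8,27) = 1+3+1+1 = 6.
Pick's theorem gives I = A − B/2 + 1 = 19 − 6/2 + 1 = 17.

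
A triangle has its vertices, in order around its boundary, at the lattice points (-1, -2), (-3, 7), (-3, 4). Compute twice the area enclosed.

Using the shoelace formula, 2A = |((-1)·7 − (-3)·(-2)) + ((-3)·4 − (-3)·7) + ((-3)·(-2) − (-1)·4)| = 6, so the area is 3.

6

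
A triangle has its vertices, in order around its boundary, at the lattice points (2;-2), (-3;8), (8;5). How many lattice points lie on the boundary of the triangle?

Along each edge there are gcd(|Δx|,|Δy|)+1 lattice points, so counting each shared vertex once the boundary has gcd(5,10) + gcd(11,3) + gcd(6,7) = 5+1+1 = 7.

7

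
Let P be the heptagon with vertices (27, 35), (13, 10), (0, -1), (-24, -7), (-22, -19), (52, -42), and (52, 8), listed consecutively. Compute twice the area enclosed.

6196

The shoelace formula gives twice the area as |(27·10 − 13·35) + (13·(-1) − 0·10) + (0·(-7) − (-24)·(-1)) + ((-24)·(-19) − (-22)·(-7)) + ((-22)·(-42) − 52·(-19)) + (52·8 − 52·(-42)) + (52·35 − 27·8)| = 6196, so the area is 3098.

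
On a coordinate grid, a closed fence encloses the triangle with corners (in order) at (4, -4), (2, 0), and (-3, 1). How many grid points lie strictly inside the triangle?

The shoelace formula gives twice the area as |(4·0 − 2·(-4)) + (2·1 − (-3)·0) + ((-3)·(-4) − 4·1)| = 18, so the area is 9.
Summing gcd(|Δx|,|Δy|) over the edges gives the boundary count: gcd(2,4) + gcd(5,1) + gcd(7,5) = 2+1+1 = 4.
Pick's theorem gives I = A − B/2 + 1 = 9 − 4/2 + 1 = 8.

8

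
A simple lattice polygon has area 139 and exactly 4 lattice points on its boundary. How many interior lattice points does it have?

From Pick's theorem, I = A − B/2 + 1 = 139 − 4/2 + 1 = 138.

138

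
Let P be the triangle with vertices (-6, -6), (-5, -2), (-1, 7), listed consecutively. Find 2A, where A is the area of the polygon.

By the shoelace formula, twice the signed area is |[(-6)·(-2) − (-5)·(-6)] + [(-5)·7 − (-1)·(-2)] + [(-1)·(-6) − (-6)·7]| = 7, so the area is 7/2.

7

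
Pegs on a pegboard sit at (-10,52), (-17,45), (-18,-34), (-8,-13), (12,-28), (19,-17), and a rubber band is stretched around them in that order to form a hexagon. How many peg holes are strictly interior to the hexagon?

By the shoelace formula, twice the signed area is |((-10)·45 − (-17)·52) + ((-17)·(-34) − (-18)·45) + ((-18)·(-13) − (-8)·(-34)) + ((-8)·(-28) − 12·(-13)) + (12·(-17) − 19·(-28)) + (19·52 − (-10)·(-17))| = 3310, so the area is 1655.
Along each edge there are gcd(|Δx|,|Δy|)+1 lattice points, so counting each shared vertex once the boundary has gcd(7,7) + gcd(1,79) + gcd(10,21) + gcd(20,15) + gcd(7,11) + gcd(29,69) = 7+1+1+5+1+1 = 16.
Pick's theorem gives I = A − B/2 + 1 = 1655 − 16/2 + 1 = 1648.

1648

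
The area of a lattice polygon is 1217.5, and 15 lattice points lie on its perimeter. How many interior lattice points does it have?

1211

Pick's theorem A = I + B/2 − 1 rearranges to I = A − B/2 + 1 = 1217.5 − 15/2 + 1 = 1211.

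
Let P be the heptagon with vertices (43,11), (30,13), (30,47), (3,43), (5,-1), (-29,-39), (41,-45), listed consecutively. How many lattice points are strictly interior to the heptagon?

3602

The shoelace formula gives twice the area as |[43·13 − 30·11] + [30·47 − 30·13] + [30·43 − 3·47] + [3·(-1) − 5·43] + [5·(-39) − (-29)·(-1)] + [(-29)·(-45) − 41·(-39)] + [41·11 − 43·(-45)]| = 7246, so the area is 3623.
The number of boundary lattice points is Σ gcd(|Δx|,|Δy|) = gcd(13,2) + gcd(0,34) + gcd(27,4) + gcd(2,44) + gcd(34,38) + gcd(70,6) + gcd(2,56) = 1+34+1+2+2+2+2 = 44.
Pick's theorem gives I = A − B/2 + 1 = 3623 − 44/2 + 1 = 3602.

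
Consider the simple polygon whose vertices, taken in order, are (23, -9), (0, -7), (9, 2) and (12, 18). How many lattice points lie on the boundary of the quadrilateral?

Along each edge there are gcd(|Δx|,|Δy|)+1 lattice points, so counting each shared vertex once the boundary has gcd(23,2) + gcd(9,9) + gcd(3,16) + gcd(11,27) = 1+9+1+1 = 12.

12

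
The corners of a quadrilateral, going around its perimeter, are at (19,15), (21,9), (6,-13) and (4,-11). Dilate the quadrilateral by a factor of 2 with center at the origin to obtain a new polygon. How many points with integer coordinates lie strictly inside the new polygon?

By the shoelace formula, twice the signed area is |(19·9 − 21·15) + (21·(-13) − 6·9) + (6·(-11) − 4·(-13)) + (4·15 − 19·(-11))| = 216, so the area is 108.
Summing gcd(|Δx|,|Δy|) over the edges gives the boundary count: gcd(2,6) + gcd(15,22) + gcd(2,2) + gcd(15,26) = 2+1+2+1 = 6.
Scaling by 2 multiplies the area by 2² = 4 (so the new area is 432) and multiplies the boundary lattice-point count by 2, giving 12.
By Pick's theorem, the interior count of the dilated polygon is 432 − 12/2 + 1 = 427.

427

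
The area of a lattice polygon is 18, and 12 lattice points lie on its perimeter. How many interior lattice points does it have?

Pick's theorem A = I + B/2 − 1 rearranges to I = A − B/2 + 1 = 18 − 12/2 + 1 = 13.

13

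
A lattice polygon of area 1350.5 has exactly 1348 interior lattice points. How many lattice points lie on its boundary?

Pick's theorem gives A = I + B/2 − 1, so B = 2(A − I + 1) = 2(1350.5 − 1348 + 1) = 7.

7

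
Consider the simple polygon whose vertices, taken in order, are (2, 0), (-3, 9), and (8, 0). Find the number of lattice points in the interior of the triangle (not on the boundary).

24

Using the shoelace formula, 2A = |[2·9 − (-3)·0] + [(-3)·0 − 8·9] + [8·0 − 2·0]| = 54, so the area is 27.
The number of boundary lattice points is Σ gcd(|Δx|,|Δy|) = gcd(5,9) + gcd(11,9) + gcd(6,0) = 1+1+6 = 8.
Pick's theorem gives I = A − B/2 + 1 = 27 − 8/2 + 1 = 24.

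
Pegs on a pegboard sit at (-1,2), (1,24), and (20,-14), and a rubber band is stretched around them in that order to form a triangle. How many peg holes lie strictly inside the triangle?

The shoelace formula gives twice the area as |((-1)·24 − 1·2) + (1·(-14) − 20·24) + (20·2 − (-1)·(-14))| = 494, so the area is 247.
Along each edge there are gcd(|Δx|,|Δy|)+1 lattice points, so counting each shared vertex once the boundary has gcd(2,22) + gcd(19,38) + gcd(21,16) = 2+19+1 = 22.
By Pick's theorem A = I + B/2 − 1, so I = 247 − 22/2 + 1 = 237.

237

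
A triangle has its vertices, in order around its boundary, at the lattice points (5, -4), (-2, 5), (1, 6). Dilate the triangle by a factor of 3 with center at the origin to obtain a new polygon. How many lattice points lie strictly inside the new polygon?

148

By the shoelace formula, twice the signed area is |(5·5 − (-2)·(-4)) + ((-2)·6 − 1·5) + (1·(-4) − 5·6)| = 34, so the area is 17.
The number of boundary lattice points is Σ gcd(|Δx|,|Δy|) = gcd(7,9) + gcd(3,1) + gcd(4,10) = 1+1+2 = 4.
Scaling by 3 multiplies the area by 3² = 9 (so the new area is 153) and multiplies the boundary lattice-point count by 3, giving 12.
By Pick's theorem, the interior count of the dilated polygon is 153 − 12/2 + 1 = 148.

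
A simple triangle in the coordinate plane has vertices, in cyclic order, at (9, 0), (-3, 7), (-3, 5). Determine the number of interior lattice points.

By the shoelace formula, twice the signed area is |[9·7 − (-3)·0] + [(-3)·5 − (-3)·7] + [(-3)·0 − 9·5]| = 24, so the area is 12.
Along each edge there are gcd(|Δx|,|Δy|)+1 lattice points, so counting each shared vertex once the boundary has gcd(12,7) + gcd(0,2) + gcd(12,5) = 1+2+1 = 4.
Pick's theorem gives I = A − B/2 + 1 = 12 − 4/2 + 1 = 11.

11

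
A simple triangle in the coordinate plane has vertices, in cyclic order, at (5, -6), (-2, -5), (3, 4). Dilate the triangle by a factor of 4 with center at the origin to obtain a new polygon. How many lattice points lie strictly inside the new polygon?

537

Using the shoelace formula, 2A = |[5·(-5) − (-2)·(-6)] + [(-2)·4 − 3·(-5)] + [3·(-6) − 5·4]| = 68, so the area is 34.
Summing gcd(|Δx|,|Δy|) over the edges gives the boundary count: gcd(7,1) + gcd(5,9) + gcd(2,10) = 1+1+2 = 4.
Scaling by 4 multiplies the area by 4² = 16 (so the new area is 544) and multiplies the boundary lattice-point count by 4, giving 16.
By Pick's theorem, the interior count of the dilated polygon is 544 − 16/2 + 1 = 537.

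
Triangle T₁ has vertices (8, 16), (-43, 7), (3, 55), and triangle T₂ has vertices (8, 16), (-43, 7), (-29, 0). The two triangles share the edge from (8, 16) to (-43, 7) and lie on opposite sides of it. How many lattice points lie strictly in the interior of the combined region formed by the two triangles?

The union is the simple quadrilateral with vertices (8, 16), (3, 55), (-43, 7), (-29, 0) in order.
By the shoelace formula, twice the signed area is |[8·55 − 3·16] + [3·7 − (-43)·55] + [(-43)·0 − (-29)·7] + [(-29)·16 − 8·0]| = 2517, so the area is 2517/2.
Summing gcd(|Δx|,|Δy|) over the edges gives the boundary count: gcd(5,39) + gcd(46,48) + gcd(14,7) + gcd(37,16) = 1+2+7+1 = 11.
By Pick's theorem I = A − B/2 + 1 = 2517/2 − 11/2 + 1 = 1254.

1254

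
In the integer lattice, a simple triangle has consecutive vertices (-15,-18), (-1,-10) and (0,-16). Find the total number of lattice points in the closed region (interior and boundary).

By the shoelace formula, twice the signed area is |((-15)·(-10) − (-1)·(-18)) + ((-1)·(-16) − 0·(-10)) + (0·(-18) − (-15)·(-16))| = 92, so the area is 46.
The number of boundary lattice points is Σ gcd(|Δx|,|Δy|) = gcd(14,8) + gcd(1,6) + gcd(15,2) = 2+1+1 = 4.
Pick's theorem gives I = A − B/2 + 1 = 46 − 4/2 + 1 = 45, so the closed region contains I + B = 45 + 4 = 49 lattice points.

49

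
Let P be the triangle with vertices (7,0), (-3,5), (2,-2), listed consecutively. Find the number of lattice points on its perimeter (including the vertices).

7

Summing gcd(|Δx|,|Δy|) over the edges gives the boundary count: gcd(10,5) + gcd(5,7) + gcd(5,2) = 5+1+1 = 7.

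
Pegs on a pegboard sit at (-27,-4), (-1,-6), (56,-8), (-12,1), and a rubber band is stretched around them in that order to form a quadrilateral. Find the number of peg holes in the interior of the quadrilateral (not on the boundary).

265

By the shoelace formula, twice the signed area is |((-27)·(-6) − (-1)·(-4)) + ((-1)·(-8) − 56·(-6)) + (56·1 − (-12)·(-8)) + ((-12)·(-4) − (-27)·1)| = 537, so the area is 268.5.
The number of boundary lattice points is Σ gcd(|Δx|,|Δy|) = gcd(26,2) + gcd(57,2) + gcd(68,9) + gcd(15,5) = 2+1+1+5 = 9.
Pick's theorem gives I = A − B/2 + 1 = 268.5 − 9/2 + 1 = 265.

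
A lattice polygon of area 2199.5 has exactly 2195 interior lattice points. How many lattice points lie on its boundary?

11

Pick's theorem gives A = I + B/2 − 1, so B = 2(A − I + 1) = 2(2199.5 − 2195 + 1) = 11.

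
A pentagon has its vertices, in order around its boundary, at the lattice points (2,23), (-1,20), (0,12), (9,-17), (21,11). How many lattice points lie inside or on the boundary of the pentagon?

By the shoelace formula, twice the signed area is |[2·20 − (-1)·23] + [(-1)·12 − 0·20] + [0·(-17) − 9·12] + [9·11 − 21·(-17)] + [21·23 − 2·11]| = 860, so the area is 430.
Summing gcd(|Δx|,|Δy|) over the edges gives the boundary count: gcd(3,3) + gcd(1,8) + gcd(9,29) + gcd(12,28) + gcd(19,12) = 3+1+1+4+1 = 10.
Pick's theorem gives I = A − B/2 + 1 = 430 − 10/2 + 1 = 426, so the closed region contains I + B = 426 + 10 = 436 lattice points.

436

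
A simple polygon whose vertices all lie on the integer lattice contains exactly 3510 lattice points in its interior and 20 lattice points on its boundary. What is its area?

Pick's theorem states A = I + B/2 − 1, so A = 3510 + 20/2 − 1 = 3519.

3519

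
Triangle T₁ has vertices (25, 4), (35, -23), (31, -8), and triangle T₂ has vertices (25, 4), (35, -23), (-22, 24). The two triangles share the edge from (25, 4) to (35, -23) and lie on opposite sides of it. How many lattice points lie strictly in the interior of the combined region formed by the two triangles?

The union is the simple quadrilateral with vertices (25, 4), (31, -8), (35, -23), (-22, 24) in order.
Using the shoelace formula, 2A = |[25·(-8) − 31·4] + [31·(-23) − 35·(-8)] + [35·24 − (-22)·(-23)] + [(-22)·4 − 25·24]| = 1111, so the area is 1111/2.
Along each edge there are gcd(|Δx|,|Δy|)+1 lattice points, so counting each shared vertex once the boundary has gcd(6,12) + gcd(4,15) + gcd(57,47) + gcd(47,20) = 6+1+1+1 = 9.
By Pick's theorem I = A − B/2 + 1 = 1111/2 − 9/2 + 1 = 552.

552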